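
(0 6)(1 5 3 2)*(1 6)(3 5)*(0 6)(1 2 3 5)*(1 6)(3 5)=(0 2)(1 3 5 6)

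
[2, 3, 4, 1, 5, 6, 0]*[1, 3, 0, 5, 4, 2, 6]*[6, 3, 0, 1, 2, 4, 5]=[6, 4, 2, 1, 0, 5, 3]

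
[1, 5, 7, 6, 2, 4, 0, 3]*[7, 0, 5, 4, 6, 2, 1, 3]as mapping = [0→0, 1→2, 2→3, 3→1, 4→5, 5→6, 6→7, 7→4]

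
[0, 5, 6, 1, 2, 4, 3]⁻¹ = [0, 3, 4, 6, 5, 1, 2]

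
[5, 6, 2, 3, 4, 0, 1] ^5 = [5, 6, 2, 3, 4, 0, 1] 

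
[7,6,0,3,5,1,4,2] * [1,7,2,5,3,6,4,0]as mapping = [0→0,1→4,2→1,3→5,4→6,5→7,6→3,7→2]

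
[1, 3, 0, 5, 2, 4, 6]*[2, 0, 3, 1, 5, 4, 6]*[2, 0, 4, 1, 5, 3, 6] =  [2, 0, 4, 5, 1, 3, 6]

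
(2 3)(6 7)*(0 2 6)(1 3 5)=(0 2 5 1 3 6 7)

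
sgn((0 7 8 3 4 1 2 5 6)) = 1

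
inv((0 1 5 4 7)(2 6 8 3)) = (0 7 4 5 1)(2 3 8 6)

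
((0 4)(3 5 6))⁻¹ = (0 4)(3 6 5)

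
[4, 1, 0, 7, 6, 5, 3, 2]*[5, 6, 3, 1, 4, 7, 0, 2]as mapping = [0→4, 1→6, 2→5, 3→2, 4→0, 5→7, 6→1, 7→3]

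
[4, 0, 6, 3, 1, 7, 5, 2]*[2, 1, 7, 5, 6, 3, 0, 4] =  [6, 2, 0, 5, 1, 4, 3, 7]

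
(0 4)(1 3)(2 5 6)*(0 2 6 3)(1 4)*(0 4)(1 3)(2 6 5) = (0 3)(1 4 6 5)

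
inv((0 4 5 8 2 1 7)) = (0 7 1 2 8 5 4)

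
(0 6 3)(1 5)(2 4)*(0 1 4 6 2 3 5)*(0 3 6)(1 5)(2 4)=(0 4 6 1 3 5 2)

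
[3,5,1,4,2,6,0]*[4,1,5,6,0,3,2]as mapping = [0→6,1→3,2→1,3→0,4→5,5→2,6→4]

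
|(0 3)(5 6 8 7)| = 4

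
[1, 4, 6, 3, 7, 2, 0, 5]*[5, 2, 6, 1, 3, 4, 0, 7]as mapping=[0→2, 1→3, 2→0, 3→1, 4→7, 5→6, 6→5, 7→4]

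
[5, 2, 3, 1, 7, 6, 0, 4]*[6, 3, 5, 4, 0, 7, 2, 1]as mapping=[0→7, 1→5, 2→4, 3→3, 4→1, 5→2, 6→6, 7→0]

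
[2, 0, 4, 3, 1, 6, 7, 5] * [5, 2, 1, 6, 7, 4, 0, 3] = [1, 5, 7, 6, 2, 0, 3, 4]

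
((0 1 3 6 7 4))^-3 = (0 6)(1 7)(3 4)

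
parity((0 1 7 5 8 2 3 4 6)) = even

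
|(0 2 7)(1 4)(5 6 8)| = 6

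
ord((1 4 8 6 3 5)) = 6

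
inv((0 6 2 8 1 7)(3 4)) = (0 7 1 8 2 6)(3 4)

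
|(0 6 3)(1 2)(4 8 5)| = 6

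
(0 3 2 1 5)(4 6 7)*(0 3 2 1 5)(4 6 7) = (0 2 5 3 1)(4 7 6)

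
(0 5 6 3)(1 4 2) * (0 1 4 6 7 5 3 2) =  (0 3 1 6 2 4)(5 7)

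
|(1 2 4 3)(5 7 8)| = 12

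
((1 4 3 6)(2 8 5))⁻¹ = (1 6 3 4)(2 5 8)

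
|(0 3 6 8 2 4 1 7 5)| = 9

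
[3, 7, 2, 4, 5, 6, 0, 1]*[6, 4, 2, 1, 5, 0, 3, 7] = [1, 7, 2, 5, 0, 3, 6, 4]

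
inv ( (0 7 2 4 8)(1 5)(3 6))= (0 8 4 2 7)(1 5)(3 6)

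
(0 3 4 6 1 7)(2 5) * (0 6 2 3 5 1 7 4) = (0 5 3)(1 4 2)(6 7)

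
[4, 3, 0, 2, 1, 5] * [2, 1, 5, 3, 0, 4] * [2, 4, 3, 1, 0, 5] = [2, 1, 3, 5, 4, 0]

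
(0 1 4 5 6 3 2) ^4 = (0 6 1 3 4 2 5) 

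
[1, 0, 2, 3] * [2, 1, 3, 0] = [1, 2, 3, 0]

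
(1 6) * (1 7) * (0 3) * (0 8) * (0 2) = (0 3 8 2)(1 6 7)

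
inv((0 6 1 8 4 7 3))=(0 3 7 4 8 1 6)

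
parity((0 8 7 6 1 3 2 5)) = odd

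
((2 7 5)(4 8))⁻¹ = (2 5 7)(4 8)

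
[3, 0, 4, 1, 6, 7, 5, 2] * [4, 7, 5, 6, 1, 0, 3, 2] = [6, 4, 1, 7, 3, 2, 0, 5]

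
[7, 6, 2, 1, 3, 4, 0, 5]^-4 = [4, 7, 2, 0, 6, 1, 5, 3]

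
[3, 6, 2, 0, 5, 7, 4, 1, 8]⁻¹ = [3, 7, 2, 0, 6, 4, 1, 5, 8]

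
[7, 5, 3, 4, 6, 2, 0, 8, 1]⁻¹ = [6, 8, 5, 2, 3, 1, 4, 0, 7]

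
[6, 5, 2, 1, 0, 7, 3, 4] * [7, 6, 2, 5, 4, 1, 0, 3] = [0, 1, 2, 6, 7, 3, 5, 4]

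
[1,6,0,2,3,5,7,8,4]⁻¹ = [2,0,3,4,8,5,1,6,7]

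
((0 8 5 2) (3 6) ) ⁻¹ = (0 2 5 8) (3 6) 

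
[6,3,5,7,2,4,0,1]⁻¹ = [6,7,4,1,5,2,0,3]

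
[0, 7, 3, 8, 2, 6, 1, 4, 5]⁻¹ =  [0, 6, 4, 2, 7, 8, 5, 1, 3]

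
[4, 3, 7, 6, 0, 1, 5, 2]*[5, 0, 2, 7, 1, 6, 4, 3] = [1, 7, 3, 4, 5, 0, 6, 2]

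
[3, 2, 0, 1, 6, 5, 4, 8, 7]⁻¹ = [2, 3, 1, 0, 6, 5, 4, 8, 7]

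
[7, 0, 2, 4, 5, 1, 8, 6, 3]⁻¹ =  [1, 5, 2, 8, 3, 4, 7, 0, 6]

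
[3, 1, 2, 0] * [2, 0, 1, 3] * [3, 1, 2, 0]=[0, 3, 1, 2]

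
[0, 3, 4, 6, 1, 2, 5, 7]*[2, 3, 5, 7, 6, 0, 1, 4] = [2, 7, 6, 1, 3, 5, 0, 4]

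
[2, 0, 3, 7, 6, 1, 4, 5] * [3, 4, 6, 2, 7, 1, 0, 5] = [6, 3, 2, 5, 0, 4, 7, 1] 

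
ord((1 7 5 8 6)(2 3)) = 10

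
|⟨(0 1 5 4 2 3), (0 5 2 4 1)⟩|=120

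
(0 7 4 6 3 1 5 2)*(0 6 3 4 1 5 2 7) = (1 2 6 4 3 5 7)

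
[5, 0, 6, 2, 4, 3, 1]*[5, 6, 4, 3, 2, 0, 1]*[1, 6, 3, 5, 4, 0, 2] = [1, 0, 6, 4, 3, 5, 2]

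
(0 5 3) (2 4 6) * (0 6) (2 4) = (0 5 3 6 4) 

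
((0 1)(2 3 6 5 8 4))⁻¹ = (0 1)(2 4 8 5 6 3)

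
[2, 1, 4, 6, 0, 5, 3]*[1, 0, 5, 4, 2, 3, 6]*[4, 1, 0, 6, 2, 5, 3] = [5, 4, 0, 3, 1, 6, 2]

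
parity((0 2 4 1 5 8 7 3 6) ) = even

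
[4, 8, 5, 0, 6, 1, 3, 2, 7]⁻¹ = [3, 5, 7, 6, 0, 2, 4, 8, 1]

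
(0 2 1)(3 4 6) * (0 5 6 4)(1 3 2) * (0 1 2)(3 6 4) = (0 2 6)(1 5 4 3)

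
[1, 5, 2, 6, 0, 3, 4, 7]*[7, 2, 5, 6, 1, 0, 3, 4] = [2, 0, 5, 3, 7, 6, 1, 4]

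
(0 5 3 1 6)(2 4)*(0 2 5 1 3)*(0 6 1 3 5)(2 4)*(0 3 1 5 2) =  (0 1 5 6 4 3 2)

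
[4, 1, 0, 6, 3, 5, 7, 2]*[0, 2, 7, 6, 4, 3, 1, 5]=[4, 2, 0, 1, 6, 3, 5, 7]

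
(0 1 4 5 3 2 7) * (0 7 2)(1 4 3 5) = (0 4 1 3)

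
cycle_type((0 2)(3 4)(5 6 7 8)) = 2^2.4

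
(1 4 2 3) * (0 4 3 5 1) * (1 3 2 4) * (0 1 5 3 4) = (0 5 4)(1 2 3)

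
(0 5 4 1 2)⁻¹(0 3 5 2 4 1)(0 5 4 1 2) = (0 1 2 5 3 4)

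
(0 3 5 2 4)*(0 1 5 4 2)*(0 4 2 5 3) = (1 3 2 5 4)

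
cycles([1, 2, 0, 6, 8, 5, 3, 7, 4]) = (0 1 2) (3 6) (4 8) 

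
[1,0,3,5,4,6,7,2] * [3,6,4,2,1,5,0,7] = [6,3,2,5,1,0,7,4]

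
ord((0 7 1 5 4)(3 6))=10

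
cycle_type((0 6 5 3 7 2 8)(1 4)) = 2.7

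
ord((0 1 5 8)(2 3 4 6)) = 4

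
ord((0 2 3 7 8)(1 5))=10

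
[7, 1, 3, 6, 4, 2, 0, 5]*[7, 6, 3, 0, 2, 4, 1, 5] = [5, 6, 0, 1, 2, 3, 7, 4]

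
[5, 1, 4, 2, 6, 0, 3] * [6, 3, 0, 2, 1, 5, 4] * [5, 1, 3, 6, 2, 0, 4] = [0, 6, 1, 5, 2, 4, 3]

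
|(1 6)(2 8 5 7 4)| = 10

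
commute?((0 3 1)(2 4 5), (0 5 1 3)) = no:(0 3 1)(2 4 5)*(0 5 1 3) = (1 5 2 4), (0 5 1 3)*(0 3 1)(2 4 5) = (0 2 4 5)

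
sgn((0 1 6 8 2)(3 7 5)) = 1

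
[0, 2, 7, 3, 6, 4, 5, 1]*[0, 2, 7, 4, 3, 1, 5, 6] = [0, 7, 6, 4, 5, 3, 1, 2]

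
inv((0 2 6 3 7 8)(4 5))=(0 8 7 3 6 2)(4 5)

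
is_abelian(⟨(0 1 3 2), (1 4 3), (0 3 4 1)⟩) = no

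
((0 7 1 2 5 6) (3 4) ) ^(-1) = (0 6 5 2 1 7) (3 4) 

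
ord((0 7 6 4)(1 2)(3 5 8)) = 12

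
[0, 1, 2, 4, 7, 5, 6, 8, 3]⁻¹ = [0, 1, 2, 8, 3, 5, 6, 4, 7]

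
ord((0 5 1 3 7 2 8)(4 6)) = 14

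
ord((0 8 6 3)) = 4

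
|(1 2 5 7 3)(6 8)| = 10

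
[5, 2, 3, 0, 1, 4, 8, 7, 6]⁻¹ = [3, 4, 1, 2, 5, 0, 8, 7, 6]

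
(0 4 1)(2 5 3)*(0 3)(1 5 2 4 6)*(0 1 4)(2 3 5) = (0 6 4 2 3)(1 5)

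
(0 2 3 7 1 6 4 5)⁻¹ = (0 5 4 6 1 7 3 2)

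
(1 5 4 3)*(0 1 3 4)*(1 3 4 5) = (0 3 4 5)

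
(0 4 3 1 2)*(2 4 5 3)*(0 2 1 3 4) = (0 5 4 1)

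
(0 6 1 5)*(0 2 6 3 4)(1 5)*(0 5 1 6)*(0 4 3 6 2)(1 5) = (0 6 5)(1 2 4)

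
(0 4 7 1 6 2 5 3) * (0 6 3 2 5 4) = (1 3 6 5 2 4 7)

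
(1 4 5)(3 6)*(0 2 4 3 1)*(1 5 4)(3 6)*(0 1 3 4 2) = (1 6 5)(2 3 4)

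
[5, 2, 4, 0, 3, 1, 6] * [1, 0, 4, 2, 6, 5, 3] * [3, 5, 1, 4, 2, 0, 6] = [0, 2, 6, 5, 1, 3, 4]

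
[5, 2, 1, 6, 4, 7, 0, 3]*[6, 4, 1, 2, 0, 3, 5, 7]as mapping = [0→3, 1→1, 2→4, 3→5, 4→0, 5→7, 6→6, 7→2]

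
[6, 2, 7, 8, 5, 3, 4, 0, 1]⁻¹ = [7, 8, 1, 5, 6, 4, 0, 2, 3]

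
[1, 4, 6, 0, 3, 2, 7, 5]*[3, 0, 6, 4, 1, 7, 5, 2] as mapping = [0→0, 1→1, 2→5, 3→3, 4→4, 5→6, 6→2, 7→7] 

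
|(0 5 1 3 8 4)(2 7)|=6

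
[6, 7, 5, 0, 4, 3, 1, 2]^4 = [2, 3, 6, 7, 4, 1, 5, 0]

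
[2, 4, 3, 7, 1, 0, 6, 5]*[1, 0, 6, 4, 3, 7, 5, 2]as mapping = [0→6, 1→3, 2→4, 3→2, 4→0, 5→1, 6→5, 7→7]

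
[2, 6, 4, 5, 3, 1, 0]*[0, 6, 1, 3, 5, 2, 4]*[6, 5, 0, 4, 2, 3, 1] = [5, 2, 3, 0, 4, 1, 6]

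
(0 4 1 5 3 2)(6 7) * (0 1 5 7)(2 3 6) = (0 4 5 6)(1 7 2)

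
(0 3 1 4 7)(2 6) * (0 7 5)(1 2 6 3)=(0 1 4 5)(2 3)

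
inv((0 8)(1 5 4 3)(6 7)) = (0 8)(1 3 4 5)(6 7)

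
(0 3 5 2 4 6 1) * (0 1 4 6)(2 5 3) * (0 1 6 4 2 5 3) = (0 5 3)(1 6 2 4)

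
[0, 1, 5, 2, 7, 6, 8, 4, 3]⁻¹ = [0, 1, 3, 8, 7, 2, 5, 4, 6]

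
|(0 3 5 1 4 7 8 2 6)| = 9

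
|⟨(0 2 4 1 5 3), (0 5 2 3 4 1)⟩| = 720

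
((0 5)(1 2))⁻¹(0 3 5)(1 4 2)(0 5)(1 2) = (0 5 3)(1 2 4)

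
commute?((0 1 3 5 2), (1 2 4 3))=no:(0 1 3 5 2)*(1 2 4 3)=(0 2)(3 5 4), (1 2 4 3)*(0 1 3 5 2)=(0 1)(2 4 5)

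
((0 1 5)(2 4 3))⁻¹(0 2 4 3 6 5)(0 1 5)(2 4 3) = (0 1 4 3 2 6)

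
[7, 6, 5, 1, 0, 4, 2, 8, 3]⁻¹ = [4, 3, 6, 8, 5, 2, 1, 0, 7]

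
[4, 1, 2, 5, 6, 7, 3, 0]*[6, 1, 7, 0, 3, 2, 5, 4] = [3, 1, 7, 2, 5, 4, 0, 6]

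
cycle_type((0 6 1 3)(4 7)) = 2.4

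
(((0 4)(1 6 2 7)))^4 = ()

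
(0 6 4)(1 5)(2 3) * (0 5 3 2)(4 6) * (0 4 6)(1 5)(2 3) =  (0 6)(1 2 3 4)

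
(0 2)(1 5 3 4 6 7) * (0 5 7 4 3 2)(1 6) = (1 7 6 4)(2 5)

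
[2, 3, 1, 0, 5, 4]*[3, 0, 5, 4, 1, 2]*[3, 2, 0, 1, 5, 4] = [4, 5, 3, 1, 0, 2]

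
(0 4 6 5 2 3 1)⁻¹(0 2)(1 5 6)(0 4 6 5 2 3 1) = (0 2 5)(3 4)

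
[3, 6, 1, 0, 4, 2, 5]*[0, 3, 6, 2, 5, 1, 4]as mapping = [0→2, 1→4, 2→3, 3→0, 4→5, 5→6, 6→1]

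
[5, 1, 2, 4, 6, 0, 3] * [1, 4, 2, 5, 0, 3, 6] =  [3, 4, 2, 0, 6, 1, 5]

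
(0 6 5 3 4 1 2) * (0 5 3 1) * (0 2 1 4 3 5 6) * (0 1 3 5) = (0 1 3 5 4 2 6)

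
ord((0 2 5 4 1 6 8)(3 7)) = 14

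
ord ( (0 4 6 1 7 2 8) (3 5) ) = 14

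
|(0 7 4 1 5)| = 5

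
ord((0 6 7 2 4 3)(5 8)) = 6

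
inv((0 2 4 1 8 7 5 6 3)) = (0 3 6 5 7 8 1 4 2)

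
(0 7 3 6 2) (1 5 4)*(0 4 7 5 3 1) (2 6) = (0 5 7 1 3 2 4) 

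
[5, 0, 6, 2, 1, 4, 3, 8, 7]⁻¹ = [1, 4, 3, 6, 5, 0, 2, 8, 7]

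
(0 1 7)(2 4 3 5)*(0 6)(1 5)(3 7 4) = (0 5 2 3 1 4 7 6)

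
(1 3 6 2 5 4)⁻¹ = (1 4 5 2 6 3)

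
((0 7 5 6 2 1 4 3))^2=(0 5 2 4)(1 3 7 6)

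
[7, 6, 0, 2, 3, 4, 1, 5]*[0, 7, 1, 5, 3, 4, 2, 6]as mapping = [0→6, 1→2, 2→0, 3→1, 4→5, 5→3, 6→7, 7→4]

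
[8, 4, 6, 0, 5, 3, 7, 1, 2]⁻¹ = [3, 7, 8, 5, 1, 4, 2, 6, 0]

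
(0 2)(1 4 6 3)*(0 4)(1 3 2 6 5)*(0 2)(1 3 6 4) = (0 4 5 3 6)(1 2)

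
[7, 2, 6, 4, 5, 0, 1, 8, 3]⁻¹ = [5, 6, 1, 8, 3, 4, 2, 0, 7]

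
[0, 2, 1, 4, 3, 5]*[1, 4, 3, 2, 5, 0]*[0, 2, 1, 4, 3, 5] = [2, 4, 3, 5, 1, 0]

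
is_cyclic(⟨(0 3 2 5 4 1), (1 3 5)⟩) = no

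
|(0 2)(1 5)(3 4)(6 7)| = 2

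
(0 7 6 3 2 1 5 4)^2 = (0 6 2 5)(1 4 7 3)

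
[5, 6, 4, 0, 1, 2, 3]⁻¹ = [3, 4, 5, 6, 2, 0, 1]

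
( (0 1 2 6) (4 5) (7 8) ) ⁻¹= (0 6 2 1) (4 5) (7 8) 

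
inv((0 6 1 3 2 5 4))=(0 4 5 2 3 1 6)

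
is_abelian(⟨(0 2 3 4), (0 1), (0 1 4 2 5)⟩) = no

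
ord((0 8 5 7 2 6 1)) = 7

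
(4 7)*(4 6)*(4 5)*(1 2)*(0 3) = (0 3)(1 2)(4 7 6 5)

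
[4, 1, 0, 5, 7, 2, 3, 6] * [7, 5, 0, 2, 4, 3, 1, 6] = [4, 5, 7, 3, 6, 0, 2, 1]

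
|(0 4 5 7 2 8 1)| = 7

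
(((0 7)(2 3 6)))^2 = (2 6 3)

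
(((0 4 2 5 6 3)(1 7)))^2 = (0 2 6)(3 4 5)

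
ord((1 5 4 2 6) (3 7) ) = 10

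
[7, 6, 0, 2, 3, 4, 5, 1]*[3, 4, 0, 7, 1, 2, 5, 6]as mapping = [0→6, 1→5, 2→3, 3→0, 4→7, 5→1, 6→2, 7→4]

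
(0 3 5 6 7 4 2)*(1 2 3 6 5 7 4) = (0 6 4 3 7 1 2)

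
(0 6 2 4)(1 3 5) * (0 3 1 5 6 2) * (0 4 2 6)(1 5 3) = (0 6 4 1 5 3)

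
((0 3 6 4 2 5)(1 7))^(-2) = (0 2 6)(3 5 4)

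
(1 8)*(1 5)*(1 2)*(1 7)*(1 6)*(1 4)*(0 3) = (0 3)(1 8 5 2 7 6 4)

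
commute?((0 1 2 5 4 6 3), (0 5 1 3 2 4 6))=no:(0 1 2 5 4 6 3)*(0 5 1 3 2 4 6)=(0 3 5 6 2 1 4), (0 5 1 3 2 4 6)*(0 1 2 5 4 6 3)=(0 4 3 5 2 6 1)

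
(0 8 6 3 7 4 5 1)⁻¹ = (0 1 5 4 7 3 6 8)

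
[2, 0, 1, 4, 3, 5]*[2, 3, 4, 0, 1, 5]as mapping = [0→4, 1→2, 2→3, 3→1, 4→0, 5→5]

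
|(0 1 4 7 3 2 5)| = 7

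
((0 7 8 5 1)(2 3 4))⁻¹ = (0 1 5 8 7)(2 4 3)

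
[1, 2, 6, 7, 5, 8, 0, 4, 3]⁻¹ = [6, 0, 1, 8, 7, 4, 2, 3, 5]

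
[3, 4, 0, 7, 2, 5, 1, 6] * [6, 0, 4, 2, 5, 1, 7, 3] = [2, 5, 6, 3, 4, 1, 0, 7]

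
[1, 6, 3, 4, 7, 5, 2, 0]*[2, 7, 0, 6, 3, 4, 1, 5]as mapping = [0→7, 1→1, 2→6, 3→3, 4→5, 5→4, 6→0, 7→2]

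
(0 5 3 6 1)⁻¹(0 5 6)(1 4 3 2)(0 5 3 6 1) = (0 4 6 2)(1 5 3)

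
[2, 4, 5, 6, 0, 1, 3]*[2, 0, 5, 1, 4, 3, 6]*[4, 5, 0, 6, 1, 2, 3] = [2, 1, 6, 3, 0, 4, 5] 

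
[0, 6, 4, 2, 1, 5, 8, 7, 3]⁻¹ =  [0, 4, 3, 8, 2, 5, 1, 7, 6]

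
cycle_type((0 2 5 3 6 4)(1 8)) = 2.6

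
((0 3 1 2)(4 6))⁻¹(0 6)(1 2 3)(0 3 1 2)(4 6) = (0 1 2)(3 4)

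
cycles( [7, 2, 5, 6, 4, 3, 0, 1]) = (0 7 1 2 5 3 6)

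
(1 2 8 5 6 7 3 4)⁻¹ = (1 4 3 7 6 5 8 2)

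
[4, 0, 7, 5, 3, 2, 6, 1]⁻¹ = [1, 7, 5, 4, 0, 3, 6, 2]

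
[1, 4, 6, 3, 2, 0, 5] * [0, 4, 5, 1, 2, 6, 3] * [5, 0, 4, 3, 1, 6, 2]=[1, 4, 3, 0, 6, 5, 2]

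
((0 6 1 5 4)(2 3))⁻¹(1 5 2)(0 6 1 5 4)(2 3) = (3 5 4)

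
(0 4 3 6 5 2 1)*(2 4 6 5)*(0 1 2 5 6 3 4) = (0 3 6 5)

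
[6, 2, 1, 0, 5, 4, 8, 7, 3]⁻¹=[3, 2, 1, 8, 5, 4, 0, 7, 6]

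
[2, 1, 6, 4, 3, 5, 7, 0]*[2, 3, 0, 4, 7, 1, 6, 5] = [0, 3, 6, 7, 4, 1, 5, 2]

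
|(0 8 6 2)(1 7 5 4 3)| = 20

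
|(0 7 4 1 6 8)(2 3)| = 6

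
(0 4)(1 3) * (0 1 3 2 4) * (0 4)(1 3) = (0 4 3 1 2)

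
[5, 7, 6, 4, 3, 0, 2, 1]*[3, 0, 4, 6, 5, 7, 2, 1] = [7, 1, 2, 5, 6, 3, 4, 0]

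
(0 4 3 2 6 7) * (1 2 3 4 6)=(0 6 7)(1 2)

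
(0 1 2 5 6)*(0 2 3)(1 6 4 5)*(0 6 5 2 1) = (0 5 4 2)(1 3 6)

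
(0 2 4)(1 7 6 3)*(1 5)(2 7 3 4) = (0 7 6 4)(1 3 5)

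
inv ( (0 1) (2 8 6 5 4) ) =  (0 1) (2 4 5 6 8) 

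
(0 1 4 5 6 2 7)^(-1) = (0 7 2 6 5 4 1)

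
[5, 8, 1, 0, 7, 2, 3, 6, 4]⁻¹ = [3, 2, 5, 6, 8, 0, 7, 4, 1]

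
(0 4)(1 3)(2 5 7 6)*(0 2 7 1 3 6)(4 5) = (0 5 1 6 7)(2 4)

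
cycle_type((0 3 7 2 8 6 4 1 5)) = 9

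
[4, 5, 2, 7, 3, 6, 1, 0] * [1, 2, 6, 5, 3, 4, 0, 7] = [3, 4, 6, 7, 5, 0, 2, 1]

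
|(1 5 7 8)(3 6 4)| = 12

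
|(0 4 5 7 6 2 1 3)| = 8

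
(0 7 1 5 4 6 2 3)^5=(0 6 1 3 4 7 2 5)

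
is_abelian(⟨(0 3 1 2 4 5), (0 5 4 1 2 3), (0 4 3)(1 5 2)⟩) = no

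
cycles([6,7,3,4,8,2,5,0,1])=(0 6 5 2 3 4 8 1 7)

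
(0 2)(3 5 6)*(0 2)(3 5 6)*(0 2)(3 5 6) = (0 2)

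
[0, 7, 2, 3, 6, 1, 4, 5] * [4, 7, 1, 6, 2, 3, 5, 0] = [4, 0, 1, 6, 5, 7, 2, 3] 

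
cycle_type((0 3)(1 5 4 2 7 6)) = 2.6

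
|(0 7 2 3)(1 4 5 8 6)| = 20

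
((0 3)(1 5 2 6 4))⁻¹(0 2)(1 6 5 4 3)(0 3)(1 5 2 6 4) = (0 5 4 2 1)(3 6)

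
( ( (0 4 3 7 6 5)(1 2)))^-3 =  (0 7)(1 2)(3 5)(4 6)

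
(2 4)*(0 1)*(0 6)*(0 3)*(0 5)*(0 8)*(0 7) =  (0 1 6 3 5 8 7)(2 4)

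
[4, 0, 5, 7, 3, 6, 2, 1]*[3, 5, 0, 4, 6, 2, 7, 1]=[6, 3, 2, 1, 4, 7, 0, 5] 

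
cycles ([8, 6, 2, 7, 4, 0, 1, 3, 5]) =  (0 8 5)(1 6)(3 7)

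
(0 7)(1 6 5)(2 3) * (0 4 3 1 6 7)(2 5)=(1 7 4 3 5 6 2)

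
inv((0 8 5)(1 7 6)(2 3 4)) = (0 5 8)(1 6 7)(2 4 3)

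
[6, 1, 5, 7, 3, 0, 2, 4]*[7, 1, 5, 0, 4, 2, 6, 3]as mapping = [0→6, 1→1, 2→2, 3→3, 4→0, 5→7, 6→5, 7→4]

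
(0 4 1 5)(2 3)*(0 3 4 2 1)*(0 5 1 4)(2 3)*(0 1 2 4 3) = (1 2)(4 5)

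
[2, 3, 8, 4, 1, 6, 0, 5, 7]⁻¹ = [6, 4, 0, 1, 3, 7, 5, 8, 2]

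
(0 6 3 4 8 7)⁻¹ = (0 7 8 4 3 6)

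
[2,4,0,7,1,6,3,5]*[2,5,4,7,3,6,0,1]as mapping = [0→4,1→3,2→2,3→1,4→5,5→0,6→7,7→6]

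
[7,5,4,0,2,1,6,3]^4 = [7,1,2,0,4,5,6,3]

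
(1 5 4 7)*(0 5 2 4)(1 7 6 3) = (0 5)(1 2 4 6 3)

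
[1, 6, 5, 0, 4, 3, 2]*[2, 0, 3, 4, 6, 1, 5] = [0, 5, 1, 2, 6, 4, 3]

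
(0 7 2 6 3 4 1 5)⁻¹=(0 5 1 4 3 6 2 7)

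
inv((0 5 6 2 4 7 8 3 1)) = (0 1 3 8 7 4 2 6 5)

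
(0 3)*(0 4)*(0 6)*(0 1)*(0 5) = (0 3 4 6 1 5)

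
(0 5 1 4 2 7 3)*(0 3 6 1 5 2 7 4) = (0 2 4 7 6 1)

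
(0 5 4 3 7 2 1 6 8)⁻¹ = (0 8 6 1 2 7 3 4 5)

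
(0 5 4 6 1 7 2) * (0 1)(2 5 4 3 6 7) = (0 4 7 5 3 6)(1 2)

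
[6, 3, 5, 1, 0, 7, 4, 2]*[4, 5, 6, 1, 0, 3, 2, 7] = [2, 1, 3, 5, 4, 7, 0, 6]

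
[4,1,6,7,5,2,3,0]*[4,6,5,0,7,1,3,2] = [7,6,3,2,1,5,0,4]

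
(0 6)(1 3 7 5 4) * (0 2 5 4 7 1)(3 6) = (0 3 1 6 2 5 7 4)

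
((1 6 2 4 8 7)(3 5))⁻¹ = (1 7 8 4 2 6)(3 5)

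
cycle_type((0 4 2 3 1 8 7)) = 7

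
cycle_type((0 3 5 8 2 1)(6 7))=2.6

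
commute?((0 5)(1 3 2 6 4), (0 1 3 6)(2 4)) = no:(0 5)(1 3 2 6 4)*(0 1 3 6)(2 4) = (0 5 1 6 2)(3 4), (0 1 3 6)(2 4)*(0 5)(1 3 2 6 4) = (0 3 4 6 5)(1 2)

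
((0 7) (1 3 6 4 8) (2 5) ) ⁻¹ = (0 7) (1 8 4 6 3) (2 5) 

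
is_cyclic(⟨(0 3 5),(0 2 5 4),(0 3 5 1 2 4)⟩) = no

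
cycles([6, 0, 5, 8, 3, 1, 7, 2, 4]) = (0 6 7 2 5 1)(3 8 4)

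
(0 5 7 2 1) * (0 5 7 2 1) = (0 7 1 5 2)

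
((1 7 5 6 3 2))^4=(1 3 5)(2 6 7)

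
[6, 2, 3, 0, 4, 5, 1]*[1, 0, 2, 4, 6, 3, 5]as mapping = [0→5, 1→2, 2→4, 3→1, 4→6, 5→3, 6→0]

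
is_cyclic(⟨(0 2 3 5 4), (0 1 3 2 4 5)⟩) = no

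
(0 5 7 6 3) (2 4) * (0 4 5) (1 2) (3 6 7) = (1 2 5 3 4) 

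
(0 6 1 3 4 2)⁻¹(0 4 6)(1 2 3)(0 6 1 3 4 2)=(0 4 3)(1 6 2)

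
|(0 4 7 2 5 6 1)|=7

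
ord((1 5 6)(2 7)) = 6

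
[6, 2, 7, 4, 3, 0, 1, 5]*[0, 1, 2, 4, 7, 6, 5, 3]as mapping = [0→5, 1→2, 2→3, 3→7, 4→4, 5→0, 6→1, 7→6]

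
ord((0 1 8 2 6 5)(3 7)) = 6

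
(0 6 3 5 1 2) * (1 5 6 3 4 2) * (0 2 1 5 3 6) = (0 6 4 1 5 3) 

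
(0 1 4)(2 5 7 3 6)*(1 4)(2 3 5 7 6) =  (0 4)(2 7 5 6 3)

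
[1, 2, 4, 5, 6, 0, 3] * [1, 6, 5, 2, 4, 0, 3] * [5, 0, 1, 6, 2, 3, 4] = [4, 3, 2, 5, 6, 0, 1]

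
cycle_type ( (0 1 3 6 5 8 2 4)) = 8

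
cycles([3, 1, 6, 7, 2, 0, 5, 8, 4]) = (0 3 7 8 4 2 6 5)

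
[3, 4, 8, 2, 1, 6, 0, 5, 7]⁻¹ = [6, 4, 3, 0, 1, 7, 5, 8, 2]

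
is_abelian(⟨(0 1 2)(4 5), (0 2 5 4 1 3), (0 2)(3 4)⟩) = no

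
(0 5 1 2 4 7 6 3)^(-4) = (0 4)(1 6)(2 3)(5 7)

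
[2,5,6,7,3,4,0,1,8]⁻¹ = [6,7,0,4,5,1,2,3,8]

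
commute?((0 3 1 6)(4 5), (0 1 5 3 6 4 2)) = no:(0 3 1 6)(4 5) * (0 1 5 3 6 4 2) = (0 6 1 4 3 5 2), (0 1 5 3 6 4 2) * (0 3 1 6)(4 5) = (0 6 5 1 4 2 3)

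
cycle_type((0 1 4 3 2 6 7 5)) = 8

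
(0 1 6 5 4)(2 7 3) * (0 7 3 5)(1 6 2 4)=(0 6)(1 2 3 4 7 5)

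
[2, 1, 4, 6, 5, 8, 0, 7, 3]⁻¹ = [6, 1, 0, 8, 2, 4, 3, 7, 5]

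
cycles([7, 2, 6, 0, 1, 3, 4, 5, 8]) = (0 7 5 3)(1 2 6 4)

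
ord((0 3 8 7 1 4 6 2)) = 8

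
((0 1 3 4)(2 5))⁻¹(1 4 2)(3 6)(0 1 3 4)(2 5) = (0 5 3)(4 6)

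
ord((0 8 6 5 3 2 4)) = 7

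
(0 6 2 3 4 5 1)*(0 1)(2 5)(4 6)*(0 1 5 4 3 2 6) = (0 3)(1 5)(4 6)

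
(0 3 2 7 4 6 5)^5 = (0 6 7 3 5 4 2)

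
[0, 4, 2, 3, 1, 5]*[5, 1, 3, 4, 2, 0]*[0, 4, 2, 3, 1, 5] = [5, 2, 3, 1, 4, 0]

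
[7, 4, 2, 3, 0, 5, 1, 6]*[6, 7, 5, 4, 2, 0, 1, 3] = [3, 2, 5, 4, 6, 0, 7, 1]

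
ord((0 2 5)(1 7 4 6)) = 12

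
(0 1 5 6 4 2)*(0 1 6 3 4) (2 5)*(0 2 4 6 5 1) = (0 5 3 6 2) (1 4) 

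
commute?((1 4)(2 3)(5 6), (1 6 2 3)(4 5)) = no:(1 4)(2 3)(5 6) * (1 6 2 3)(4 5) = (1 5 2)(4 6), (1 6 2 3)(4 5) * (1 4)(2 3)(5 6) = (1 5)(3 4 6)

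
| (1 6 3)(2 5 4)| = 3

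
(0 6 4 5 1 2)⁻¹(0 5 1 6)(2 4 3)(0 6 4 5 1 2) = (0 5 3)(1 2 4 6)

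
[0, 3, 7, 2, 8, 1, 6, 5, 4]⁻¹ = [0, 5, 3, 1, 8, 7, 6, 2, 4]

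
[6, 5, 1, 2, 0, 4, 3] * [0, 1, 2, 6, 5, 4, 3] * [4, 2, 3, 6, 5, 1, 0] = [6, 5, 2, 3, 4, 1, 0]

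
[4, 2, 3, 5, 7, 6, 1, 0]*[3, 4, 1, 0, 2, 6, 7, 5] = [2, 1, 0, 6, 5, 7, 4, 3]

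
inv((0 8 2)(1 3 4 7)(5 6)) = (0 2 8)(1 7 4 3)(5 6)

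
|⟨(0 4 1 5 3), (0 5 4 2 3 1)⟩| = 720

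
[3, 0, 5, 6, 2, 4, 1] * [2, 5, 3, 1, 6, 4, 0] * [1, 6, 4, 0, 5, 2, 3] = [6, 4, 5, 1, 0, 3, 2]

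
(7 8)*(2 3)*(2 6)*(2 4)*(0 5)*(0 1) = (0 5 1)(2 3 6 4)(7 8)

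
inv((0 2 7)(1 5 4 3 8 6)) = (0 7 2)(1 6 8 3 4 5)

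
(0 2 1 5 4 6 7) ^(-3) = (0 4 2 6 1 7 5) 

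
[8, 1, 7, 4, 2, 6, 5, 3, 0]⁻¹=[8, 1, 4, 7, 3, 6, 5, 2, 0]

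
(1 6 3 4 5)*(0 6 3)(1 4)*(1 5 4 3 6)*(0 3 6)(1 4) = (0 4 1)(3 5 6)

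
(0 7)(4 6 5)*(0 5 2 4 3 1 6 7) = (1 6 2 4 7 5 3)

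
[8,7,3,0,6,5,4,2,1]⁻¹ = [3,8,7,2,6,5,4,1,0]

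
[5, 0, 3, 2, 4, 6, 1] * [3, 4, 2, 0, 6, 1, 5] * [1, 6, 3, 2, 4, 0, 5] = [6, 2, 1, 3, 5, 0, 4]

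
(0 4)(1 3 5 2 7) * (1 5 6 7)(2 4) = (0 2 1 3 6 7 5 4)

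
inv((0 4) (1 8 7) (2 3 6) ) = (0 4) (1 7 8) (2 6 3) 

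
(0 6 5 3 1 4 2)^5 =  (0 4 3 6 2 1 5)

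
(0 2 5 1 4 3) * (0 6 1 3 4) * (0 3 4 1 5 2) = (1 3 6 5 4) 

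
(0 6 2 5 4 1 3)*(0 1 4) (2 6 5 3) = (0 5) (1 2 3) 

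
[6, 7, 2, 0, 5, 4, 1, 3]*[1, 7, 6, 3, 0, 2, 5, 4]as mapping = [0→5, 1→4, 2→6, 3→1, 4→2, 5→0, 6→7, 7→3]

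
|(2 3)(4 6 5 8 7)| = 10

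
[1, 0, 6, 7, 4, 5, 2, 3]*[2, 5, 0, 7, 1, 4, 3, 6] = [5, 2, 3, 6, 1, 4, 0, 7]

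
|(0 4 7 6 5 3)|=6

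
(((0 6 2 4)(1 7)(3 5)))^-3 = (0 6 2 4)(1 7)(3 5)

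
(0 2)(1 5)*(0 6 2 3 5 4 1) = (0 3 5)(1 4)(2 6)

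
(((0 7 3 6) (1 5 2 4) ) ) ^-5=(0 6 3 7) (1 4 2 5) 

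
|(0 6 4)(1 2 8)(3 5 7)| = 3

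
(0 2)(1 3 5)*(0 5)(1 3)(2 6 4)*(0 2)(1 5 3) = (0 6 4)(1 5)(2 3)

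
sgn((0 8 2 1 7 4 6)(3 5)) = -1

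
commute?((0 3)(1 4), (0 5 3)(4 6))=no:(0 3)(1 4)*(0 5 3)(4 6)=(1 6 4)(3 5), (0 5 3)(4 6)*(0 3)(1 4)=(0 5)(1 4 6)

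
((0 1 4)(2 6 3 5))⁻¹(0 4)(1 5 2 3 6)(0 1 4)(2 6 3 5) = (0 1)(2 6 5 3 4)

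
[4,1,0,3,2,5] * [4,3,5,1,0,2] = [0,3,4,1,5,2]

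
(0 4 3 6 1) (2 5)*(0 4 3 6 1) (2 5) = (0 3 1 4 6) 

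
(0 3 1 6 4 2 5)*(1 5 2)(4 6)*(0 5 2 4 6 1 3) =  (1 6)(2 4 3)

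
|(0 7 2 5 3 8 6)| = 7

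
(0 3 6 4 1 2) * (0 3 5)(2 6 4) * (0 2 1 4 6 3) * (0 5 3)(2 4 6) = (0 3 2 5 4 6 1)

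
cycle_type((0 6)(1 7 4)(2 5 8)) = 2.3^2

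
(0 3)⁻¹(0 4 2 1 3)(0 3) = (0 3 4 2 1)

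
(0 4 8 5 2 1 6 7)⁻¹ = (0 7 6 1 2 5 8 4)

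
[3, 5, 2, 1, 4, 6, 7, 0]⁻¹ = [7, 3, 2, 0, 4, 1, 5, 6]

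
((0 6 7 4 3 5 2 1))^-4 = (0 3)(1 4)(2 7)(5 6)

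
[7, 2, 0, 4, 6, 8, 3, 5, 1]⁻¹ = [2, 8, 1, 6, 3, 7, 4, 0, 5]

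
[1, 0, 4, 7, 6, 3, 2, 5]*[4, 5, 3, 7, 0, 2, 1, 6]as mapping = [0→5, 1→4, 2→0, 3→6, 4→1, 5→7, 6→3, 7→2]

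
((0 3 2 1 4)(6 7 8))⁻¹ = (0 4 1 2 3)(6 8 7)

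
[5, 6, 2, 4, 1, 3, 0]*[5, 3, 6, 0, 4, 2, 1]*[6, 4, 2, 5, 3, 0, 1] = [2, 4, 1, 3, 5, 6, 0]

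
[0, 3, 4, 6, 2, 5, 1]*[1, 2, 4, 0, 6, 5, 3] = [1, 0, 6, 3, 4, 5, 2]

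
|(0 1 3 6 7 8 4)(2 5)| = 14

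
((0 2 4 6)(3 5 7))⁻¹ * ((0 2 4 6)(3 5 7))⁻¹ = (0 4)(2 6)(3 5 7)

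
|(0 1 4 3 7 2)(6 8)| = 6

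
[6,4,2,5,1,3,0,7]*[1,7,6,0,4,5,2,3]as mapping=[0→2,1→4,2→6,3→5,4→7,5→0,6→1,7→3]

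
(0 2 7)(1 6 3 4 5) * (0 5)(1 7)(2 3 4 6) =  (0 3 6 4)(1 2)(5 7)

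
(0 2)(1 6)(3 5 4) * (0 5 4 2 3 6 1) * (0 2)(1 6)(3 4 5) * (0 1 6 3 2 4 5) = (0 5 1 3)(4 6)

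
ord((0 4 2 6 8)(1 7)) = 10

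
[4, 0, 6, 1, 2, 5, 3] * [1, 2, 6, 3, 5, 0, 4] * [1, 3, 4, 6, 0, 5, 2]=[5, 3, 0, 4, 2, 1, 6]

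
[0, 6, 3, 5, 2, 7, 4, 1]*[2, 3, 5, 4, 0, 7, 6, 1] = [2, 6, 4, 7, 5, 1, 0, 3]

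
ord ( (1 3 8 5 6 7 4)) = 7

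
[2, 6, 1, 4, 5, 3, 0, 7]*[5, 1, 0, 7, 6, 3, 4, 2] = [0, 4, 1, 6, 3, 7, 5, 2]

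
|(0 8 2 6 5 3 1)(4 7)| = 14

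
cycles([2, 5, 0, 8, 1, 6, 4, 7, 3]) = (0 2)(1 5 6 4)(3 8)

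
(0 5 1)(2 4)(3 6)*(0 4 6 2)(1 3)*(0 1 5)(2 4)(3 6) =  (1 2 3 4)(5 6)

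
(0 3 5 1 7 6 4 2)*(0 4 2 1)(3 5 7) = (0 5)(1 3 7 6 2 4)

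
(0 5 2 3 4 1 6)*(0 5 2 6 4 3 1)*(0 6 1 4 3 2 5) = (0 5 1 3 2 4 6)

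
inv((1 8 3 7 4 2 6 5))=(1 5 6 2 4 7 3 8)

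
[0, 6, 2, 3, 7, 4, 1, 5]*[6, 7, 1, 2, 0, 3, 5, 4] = [6, 5, 1, 2, 4, 0, 7, 3]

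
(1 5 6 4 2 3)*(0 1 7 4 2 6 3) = (0 1 5 3 7 4 6 2)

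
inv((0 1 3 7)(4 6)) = (0 7 3 1)(4 6)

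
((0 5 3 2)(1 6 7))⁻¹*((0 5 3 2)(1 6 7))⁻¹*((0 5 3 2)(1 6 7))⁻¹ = (0 5 3 2)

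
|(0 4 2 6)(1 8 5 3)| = 4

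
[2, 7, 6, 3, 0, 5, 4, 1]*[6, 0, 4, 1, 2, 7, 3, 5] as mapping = [0→4, 1→5, 2→3, 3→1, 4→6, 5→7, 6→2, 7→0] 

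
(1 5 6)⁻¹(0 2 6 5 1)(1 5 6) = (0 2 1 6 5)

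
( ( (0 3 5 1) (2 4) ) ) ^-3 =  (0 3 5 1) (2 4) 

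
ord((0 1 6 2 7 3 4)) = 7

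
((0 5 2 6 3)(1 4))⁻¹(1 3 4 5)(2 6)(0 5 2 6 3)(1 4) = (0 1 2 4)(3 6)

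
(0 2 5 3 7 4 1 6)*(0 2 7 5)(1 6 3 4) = (0 7 1 3 5 4 6 2)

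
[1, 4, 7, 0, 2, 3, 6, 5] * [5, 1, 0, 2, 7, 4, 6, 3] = [1, 7, 3, 5, 0, 2, 6, 4]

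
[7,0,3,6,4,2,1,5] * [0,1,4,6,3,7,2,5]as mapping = [0→5,1→0,2→6,3→2,4→3,5→4,6→1,7→7]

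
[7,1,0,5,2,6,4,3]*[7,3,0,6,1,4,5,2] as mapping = [0→2,1→3,2→7,3→4,4→0,5→5,6→1,7→6] 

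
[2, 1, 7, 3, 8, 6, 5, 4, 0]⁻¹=[8, 1, 0, 3, 7, 6, 5, 2, 4]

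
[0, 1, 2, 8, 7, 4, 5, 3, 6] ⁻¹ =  [0, 1, 2, 7, 5, 6, 8, 4, 3] 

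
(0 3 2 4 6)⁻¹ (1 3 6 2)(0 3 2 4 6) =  (0 4 1 2)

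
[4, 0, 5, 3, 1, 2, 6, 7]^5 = [1, 4, 5, 3, 0, 2, 6, 7]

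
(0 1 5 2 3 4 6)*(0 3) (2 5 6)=(0 1 6 3 4 2) 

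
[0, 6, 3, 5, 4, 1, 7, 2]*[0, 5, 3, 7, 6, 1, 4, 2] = [0, 4, 7, 1, 6, 5, 2, 3]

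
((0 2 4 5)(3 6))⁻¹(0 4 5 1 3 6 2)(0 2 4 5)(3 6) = (0 1 6 3 4 2 5)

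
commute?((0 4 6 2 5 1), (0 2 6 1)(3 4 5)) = no:(0 4 6 2 5 1)*(0 2 6 1)(3 4 5) = (0 5)(1 2 3 4), (0 2 6 1)(3 4 5)*(0 4 6 2 5 1) = (0 5 3 6)(1 4)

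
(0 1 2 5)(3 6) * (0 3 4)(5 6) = (0 1 2 6 4)(3 5)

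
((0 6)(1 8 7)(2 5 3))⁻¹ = (0 6)(1 7 8)(2 3 5)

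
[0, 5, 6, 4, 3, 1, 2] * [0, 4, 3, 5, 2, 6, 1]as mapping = [0→0, 1→6, 2→1, 3→2, 4→5, 5→4, 6→3]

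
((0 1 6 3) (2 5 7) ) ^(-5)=(0 3 6 1) (2 5 7) 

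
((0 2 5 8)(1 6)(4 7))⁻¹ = (0 8 5 2)(1 6)(4 7)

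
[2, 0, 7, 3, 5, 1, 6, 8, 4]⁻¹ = [1, 5, 0, 3, 8, 4, 6, 2, 7]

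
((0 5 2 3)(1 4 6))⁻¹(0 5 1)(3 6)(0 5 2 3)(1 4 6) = (0 1)(2 4 5)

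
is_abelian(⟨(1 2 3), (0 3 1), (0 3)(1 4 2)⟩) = no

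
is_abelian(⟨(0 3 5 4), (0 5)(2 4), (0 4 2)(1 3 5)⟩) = no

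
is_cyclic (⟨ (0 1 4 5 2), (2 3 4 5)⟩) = no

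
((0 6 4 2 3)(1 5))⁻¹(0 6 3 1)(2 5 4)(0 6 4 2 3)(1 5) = (0 5 6 4)(1 2 3)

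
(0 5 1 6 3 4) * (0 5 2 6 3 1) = (0 2 6 1 3 4 5)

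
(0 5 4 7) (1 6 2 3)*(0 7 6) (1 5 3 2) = (0 3 5 4 6 1) 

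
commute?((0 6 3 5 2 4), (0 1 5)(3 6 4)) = no:(0 6 3 5 2 4) * (0 1 5)(3 6 4) = (0 4 1 5 2 3), (0 1 5)(3 6 4) * (0 6 3 5 2 4) = (0 1 2 4 5 6)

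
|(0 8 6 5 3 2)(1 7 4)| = 6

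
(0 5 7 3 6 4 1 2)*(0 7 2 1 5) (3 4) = (2 7 4 5) (3 6) 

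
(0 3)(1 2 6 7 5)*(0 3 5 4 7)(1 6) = (0 5 6)(1 2)(4 7)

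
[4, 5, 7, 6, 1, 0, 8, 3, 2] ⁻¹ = [5, 4, 8, 7, 0, 1, 3, 2, 6] 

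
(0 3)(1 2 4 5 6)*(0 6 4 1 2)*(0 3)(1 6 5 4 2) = (1 3 5 2 6)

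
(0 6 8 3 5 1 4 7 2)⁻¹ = (0 2 7 4 1 5 3 8 6)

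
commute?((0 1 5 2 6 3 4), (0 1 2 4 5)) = no:(0 1 5 2 6 3 4) * (0 1 2 4 5) = (0 2 6 3 5 4 1), (0 1 2 4 5) * (0 1 5 2 6 3 4) = (0 5 1 6 3 4 2)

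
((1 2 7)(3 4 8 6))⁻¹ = (1 7 2)(3 6 8 4)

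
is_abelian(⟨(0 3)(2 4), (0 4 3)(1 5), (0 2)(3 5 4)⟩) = no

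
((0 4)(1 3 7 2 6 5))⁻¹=(0 4)(1 5 6 2 7 3)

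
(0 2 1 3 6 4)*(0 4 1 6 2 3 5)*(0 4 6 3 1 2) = (0 1 5 4 6 2 3)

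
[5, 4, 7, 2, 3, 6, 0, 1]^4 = [5, 7, 3, 4, 1, 6, 0, 2]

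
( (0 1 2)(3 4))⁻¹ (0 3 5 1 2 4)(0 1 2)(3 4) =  (0 3 1 4 5 2)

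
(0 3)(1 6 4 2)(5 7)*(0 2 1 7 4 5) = (0 3 2 7)(1 6 5 4)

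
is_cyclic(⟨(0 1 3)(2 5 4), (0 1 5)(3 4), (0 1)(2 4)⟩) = no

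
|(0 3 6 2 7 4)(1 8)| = 6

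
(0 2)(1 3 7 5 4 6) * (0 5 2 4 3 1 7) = (0 4 6 7 2 5 3)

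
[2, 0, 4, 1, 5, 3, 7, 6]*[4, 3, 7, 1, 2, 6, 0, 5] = [7, 4, 2, 3, 6, 1, 5, 0]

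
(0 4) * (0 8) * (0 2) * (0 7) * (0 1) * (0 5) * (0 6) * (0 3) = (0 4 8 2 7 1 5 6 3)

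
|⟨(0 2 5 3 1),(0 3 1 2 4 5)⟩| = 720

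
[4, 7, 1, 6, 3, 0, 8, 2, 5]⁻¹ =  [5, 2, 7, 4, 0, 8, 3, 1, 6]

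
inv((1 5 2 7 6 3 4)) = (1 4 3 6 7 2 5)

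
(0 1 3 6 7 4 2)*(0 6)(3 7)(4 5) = (0 1 7 5 4 2 6 3)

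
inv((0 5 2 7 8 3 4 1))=(0 1 4 3 8 7 2 5)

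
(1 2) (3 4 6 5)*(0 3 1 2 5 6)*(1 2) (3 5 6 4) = (0 5 2 1 6 4) 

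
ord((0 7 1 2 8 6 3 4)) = 8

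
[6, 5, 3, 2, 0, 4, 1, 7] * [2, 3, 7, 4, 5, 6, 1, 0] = [1, 6, 4, 7, 2, 5, 3, 0]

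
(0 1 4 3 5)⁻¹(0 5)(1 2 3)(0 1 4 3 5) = (0 1)(2 5 4)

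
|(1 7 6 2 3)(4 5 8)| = 15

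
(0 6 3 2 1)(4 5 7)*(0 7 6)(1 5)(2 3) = (1 7 4)(2 5 6)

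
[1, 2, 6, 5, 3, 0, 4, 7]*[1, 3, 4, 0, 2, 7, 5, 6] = [3, 4, 5, 7, 0, 1, 2, 6]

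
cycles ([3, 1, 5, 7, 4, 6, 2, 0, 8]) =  (0 3 7)(2 5 6)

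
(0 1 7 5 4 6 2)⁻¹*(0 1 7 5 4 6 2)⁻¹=(0 6 5 1 2 4 7)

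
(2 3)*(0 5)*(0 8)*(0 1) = (0 5 8 1)(2 3)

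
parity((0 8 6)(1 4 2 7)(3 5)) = even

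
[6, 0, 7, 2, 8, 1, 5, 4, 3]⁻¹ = [1, 5, 3, 8, 7, 6, 0, 2, 4]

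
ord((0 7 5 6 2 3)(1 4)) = 6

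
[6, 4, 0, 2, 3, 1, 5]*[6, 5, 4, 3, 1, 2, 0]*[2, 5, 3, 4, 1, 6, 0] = [2, 5, 0, 1, 4, 6, 3]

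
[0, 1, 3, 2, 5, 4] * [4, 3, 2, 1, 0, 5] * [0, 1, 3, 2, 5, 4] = [5, 2, 1, 3, 4, 0]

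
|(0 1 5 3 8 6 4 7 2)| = 9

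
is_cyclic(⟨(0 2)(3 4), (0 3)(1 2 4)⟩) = no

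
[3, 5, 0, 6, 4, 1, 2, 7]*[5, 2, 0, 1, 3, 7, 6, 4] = [1, 7, 5, 6, 3, 2, 0, 4]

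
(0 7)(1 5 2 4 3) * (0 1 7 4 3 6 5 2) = (0 4 6 5)(1 2 3 7)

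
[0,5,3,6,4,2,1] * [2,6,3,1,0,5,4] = [2,5,1,4,0,3,6]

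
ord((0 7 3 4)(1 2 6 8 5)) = 20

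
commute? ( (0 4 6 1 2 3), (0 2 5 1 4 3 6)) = no: (0 4 6 1 2 3)*(0 2 5 1 4 3 6) = (0 3 2 6 4)(1 5), (0 2 5 1 4 3 6)*(0 4 6 1 2 3) = (0 3 1 6 4)(2 5)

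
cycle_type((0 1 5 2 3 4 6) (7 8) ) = 2.7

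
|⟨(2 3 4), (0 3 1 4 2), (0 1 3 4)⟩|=120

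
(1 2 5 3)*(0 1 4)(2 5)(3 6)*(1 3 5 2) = (0 3 4)(1 2)(5 6)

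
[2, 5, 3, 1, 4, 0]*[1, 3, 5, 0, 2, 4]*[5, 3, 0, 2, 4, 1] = [1, 4, 5, 2, 0, 3]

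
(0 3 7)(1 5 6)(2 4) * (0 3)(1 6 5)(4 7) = (2 7 3 4)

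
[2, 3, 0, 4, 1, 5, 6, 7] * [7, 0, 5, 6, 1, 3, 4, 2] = [5, 6, 7, 1, 0, 3, 4, 2]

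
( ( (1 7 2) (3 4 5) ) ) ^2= (1 2 7) (3 5 4) 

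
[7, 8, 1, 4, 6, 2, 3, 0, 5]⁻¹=[7, 2, 5, 6, 3, 8, 4, 0, 1]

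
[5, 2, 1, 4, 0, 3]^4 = [0, 1, 2, 3, 4, 5]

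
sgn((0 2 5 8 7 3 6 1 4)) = 1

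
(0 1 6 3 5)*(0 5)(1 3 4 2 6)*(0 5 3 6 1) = (0 6 4 2 1)(3 5)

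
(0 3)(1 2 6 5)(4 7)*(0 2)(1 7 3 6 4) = (0 6 5 7 1)(2 4 3)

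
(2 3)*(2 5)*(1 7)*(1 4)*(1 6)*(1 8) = (1 7 4 6 8)(2 3 5)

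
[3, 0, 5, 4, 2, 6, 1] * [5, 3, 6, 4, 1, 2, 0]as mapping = [0→4, 1→5, 2→2, 3→1, 4→6, 5→0, 6→3]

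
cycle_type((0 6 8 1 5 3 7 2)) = 8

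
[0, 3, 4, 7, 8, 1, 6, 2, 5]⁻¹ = [0, 5, 7, 1, 2, 8, 6, 3, 4]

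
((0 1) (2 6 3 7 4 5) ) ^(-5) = (0 1) (2 6 3 7 4 5) 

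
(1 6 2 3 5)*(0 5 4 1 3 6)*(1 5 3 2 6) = (0 3 4 5 2 1)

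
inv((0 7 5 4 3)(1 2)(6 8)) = (0 3 4 5 7)(1 2)(6 8)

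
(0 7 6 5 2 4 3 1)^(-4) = (0 2)(1 5)(3 6)(4 7)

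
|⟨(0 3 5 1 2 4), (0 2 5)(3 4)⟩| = 72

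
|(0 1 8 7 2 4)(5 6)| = 6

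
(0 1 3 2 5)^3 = (0 2 1 5 3)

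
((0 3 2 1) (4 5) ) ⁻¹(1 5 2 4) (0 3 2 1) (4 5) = (0 4 1 5) 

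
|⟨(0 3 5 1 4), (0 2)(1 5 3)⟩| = 720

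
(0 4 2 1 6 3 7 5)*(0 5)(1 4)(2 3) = (0 1 6 2 4 3 7)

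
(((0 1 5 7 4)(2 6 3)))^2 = (0 5 4 1 7)(2 3 6)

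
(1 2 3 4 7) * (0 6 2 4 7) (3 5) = (0 6 2 5 3 7 1 4) 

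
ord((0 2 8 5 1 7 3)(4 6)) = 14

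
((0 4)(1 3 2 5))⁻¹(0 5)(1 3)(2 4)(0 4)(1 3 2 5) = (0 5)(1 4)(2 3)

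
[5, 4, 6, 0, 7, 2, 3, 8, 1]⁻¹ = [3, 8, 5, 6, 1, 0, 2, 4, 7]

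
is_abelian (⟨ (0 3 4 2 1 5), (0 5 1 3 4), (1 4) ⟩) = no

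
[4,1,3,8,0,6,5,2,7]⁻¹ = [4,1,7,2,0,6,5,8,3]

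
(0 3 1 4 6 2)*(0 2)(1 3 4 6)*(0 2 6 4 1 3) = (0 1 4 3)(2 6)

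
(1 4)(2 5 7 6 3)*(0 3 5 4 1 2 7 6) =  (0 3 7)(2 4)(5 6)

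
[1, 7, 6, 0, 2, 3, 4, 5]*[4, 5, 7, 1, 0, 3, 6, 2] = [5, 2, 6, 4, 7, 1, 0, 3]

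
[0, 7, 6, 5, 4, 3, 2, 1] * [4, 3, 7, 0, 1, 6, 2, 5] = [4, 5, 2, 6, 1, 0, 7, 3]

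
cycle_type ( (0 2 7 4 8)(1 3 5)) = 3.5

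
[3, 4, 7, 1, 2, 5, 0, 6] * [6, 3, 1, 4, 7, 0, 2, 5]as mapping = [0→4, 1→7, 2→5, 3→3, 4→1, 5→0, 6→6, 7→2]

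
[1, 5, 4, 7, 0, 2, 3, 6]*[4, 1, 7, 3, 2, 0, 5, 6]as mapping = [0→1, 1→0, 2→2, 3→6, 4→4, 5→7, 6→3, 7→5]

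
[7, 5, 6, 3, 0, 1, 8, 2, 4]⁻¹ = [4, 5, 7, 3, 8, 1, 2, 0, 6]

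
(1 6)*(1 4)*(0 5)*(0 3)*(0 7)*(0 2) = (0 5 3 7 2)(1 6 4)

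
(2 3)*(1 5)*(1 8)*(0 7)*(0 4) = (0 7 4)(1 5 8)(2 3)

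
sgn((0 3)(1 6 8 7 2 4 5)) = -1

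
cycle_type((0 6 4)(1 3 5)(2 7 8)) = 3^3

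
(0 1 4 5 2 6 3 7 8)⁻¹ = (0 8 7 3 6 2 5 4 1)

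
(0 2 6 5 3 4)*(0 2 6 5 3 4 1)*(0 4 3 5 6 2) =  (0 2 6 5 3 1 4)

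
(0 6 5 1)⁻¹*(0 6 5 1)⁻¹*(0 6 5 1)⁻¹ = (0 6 5 1)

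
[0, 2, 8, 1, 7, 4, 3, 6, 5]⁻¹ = [0, 3, 1, 6, 5, 8, 7, 4, 2]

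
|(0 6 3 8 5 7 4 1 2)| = 9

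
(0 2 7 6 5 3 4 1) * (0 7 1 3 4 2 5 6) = (0 5 4 3 2 1 7)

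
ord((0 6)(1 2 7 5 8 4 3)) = 14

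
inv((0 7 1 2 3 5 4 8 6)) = (0 6 8 4 5 3 2 1 7)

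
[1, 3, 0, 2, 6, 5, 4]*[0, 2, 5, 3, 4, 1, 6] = [2, 3, 0, 5, 6, 1, 4]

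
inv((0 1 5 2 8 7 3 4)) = (0 4 3 7 8 2 5 1)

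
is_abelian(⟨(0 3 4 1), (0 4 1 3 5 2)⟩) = no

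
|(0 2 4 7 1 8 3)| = 7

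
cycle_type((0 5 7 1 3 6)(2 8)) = 2.6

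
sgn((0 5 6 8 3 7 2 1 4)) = 1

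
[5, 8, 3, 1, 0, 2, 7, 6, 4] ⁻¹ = [4, 3, 5, 2, 8, 0, 7, 6, 1] 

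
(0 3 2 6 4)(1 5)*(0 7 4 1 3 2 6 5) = (0 2 5 3 6 1)(4 7)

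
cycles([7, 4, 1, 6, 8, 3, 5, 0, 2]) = (0 7) (1 4 8 2) (3 6 5) 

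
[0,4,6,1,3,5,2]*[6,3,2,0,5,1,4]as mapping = [0→6,1→5,2→4,3→3,4→0,5→1,6→2]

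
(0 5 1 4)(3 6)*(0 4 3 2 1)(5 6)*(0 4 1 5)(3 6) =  (0 3)(1 6 2 5 4)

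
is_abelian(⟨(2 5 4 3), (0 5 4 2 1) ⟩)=no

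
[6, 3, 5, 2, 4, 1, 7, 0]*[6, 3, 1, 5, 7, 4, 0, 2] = [0, 5, 4, 1, 7, 3, 2, 6]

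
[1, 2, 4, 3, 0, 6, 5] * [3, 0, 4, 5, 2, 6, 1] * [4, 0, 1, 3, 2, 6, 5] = [4, 2, 1, 6, 3, 0, 5]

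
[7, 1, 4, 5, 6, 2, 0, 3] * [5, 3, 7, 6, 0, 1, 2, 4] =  [4, 3, 0, 1, 2, 7, 5, 6]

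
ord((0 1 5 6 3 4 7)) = 7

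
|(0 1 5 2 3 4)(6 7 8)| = 6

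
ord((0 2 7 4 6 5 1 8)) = 8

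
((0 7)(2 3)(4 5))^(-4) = ()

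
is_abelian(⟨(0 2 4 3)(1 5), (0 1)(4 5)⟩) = no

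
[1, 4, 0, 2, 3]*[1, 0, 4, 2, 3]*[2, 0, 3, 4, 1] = [2, 4, 0, 1, 3]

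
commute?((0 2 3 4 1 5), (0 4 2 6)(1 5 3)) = no:(0 2 3 4 1 5)*(0 4 2 6)(1 5 3) = (0 6)(1 3 2)(4 5), (0 4 2 6)(1 5 3)*(0 2 3 4 1 5) = (0 1)(2 6)(3 5 4)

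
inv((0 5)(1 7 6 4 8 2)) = (0 5)(1 2 8 4 6 7)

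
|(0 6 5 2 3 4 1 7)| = 8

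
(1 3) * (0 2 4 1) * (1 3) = (0 2 4 3)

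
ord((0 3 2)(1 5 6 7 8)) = 15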